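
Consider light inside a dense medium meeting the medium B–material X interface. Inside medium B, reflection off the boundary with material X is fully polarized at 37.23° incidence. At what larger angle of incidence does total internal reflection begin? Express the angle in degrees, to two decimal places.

tan θ_B = n₂/n₁ = tan 37.23° = 0.7599.
Total internal reflection: sin θ_c = n₂/n₁ = 0.7599.
θ_c = arcsin(0.7599) = 49.45°.

θ_c ≈ 49.45°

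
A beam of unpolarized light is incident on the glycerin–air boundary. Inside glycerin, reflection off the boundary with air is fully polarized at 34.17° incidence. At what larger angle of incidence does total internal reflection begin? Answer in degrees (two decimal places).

From Brewster, n₂/n₁ = tan θ_B = tan 34.17° = 0.6788.
Then sin θ_c = n₂/n₁ = 0.6788, so θ_c = arcsin 0.6788 = 42.75°.

θ_c ≈ 42.75°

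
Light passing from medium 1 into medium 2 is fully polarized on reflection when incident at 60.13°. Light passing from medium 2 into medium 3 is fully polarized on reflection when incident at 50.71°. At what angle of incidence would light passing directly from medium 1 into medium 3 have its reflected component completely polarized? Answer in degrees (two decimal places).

θ_B ≈ 64.83°

tan θ_B(1→2) = n₂/n₁ = tan 60.13° = 1.7412.
tan θ_B(2→3) = n₃/n₂ = tan 50.71° = 1.2222.
Multiplying, n₃/n₁ = 1.7412 × 1.2222 = 2.1280, and θ_B(1→3) = arctan 2.1280 = 64.83°.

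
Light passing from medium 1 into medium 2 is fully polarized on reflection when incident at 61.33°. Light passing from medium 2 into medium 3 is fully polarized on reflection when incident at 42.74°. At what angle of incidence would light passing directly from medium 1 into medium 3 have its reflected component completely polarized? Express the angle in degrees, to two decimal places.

n₂/n₁ = tan 61.33° = 1.8288 and n₃/n₂ = tan 42.74° = 0.9241.
So n₃/n₁ = (n₂/n₁)(n₃/n₂) = 1.8288 × 0.9241 = 1.6899.
θ_B(1→3) = arctan(1.6899) = 59.39°.

θ_B ≈ 59.39°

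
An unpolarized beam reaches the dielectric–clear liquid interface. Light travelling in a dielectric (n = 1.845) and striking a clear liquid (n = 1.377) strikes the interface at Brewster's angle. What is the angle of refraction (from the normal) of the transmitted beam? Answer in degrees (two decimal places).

θ_t ≈ 53.26°

First find Brewster's angle: tan θ_B = 1.377/1.845 = 0.7463, giving θ_B = 36.74°.
The refracted ray is perpendicular to the reflected ray, so θ_t = 90° − θ_B = 53.26°.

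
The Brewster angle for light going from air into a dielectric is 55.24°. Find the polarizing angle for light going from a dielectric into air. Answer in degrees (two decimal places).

tan θ_B' = n₁/n₂ = 1/tan θ_B, so θ_B' = 90° − θ_B.
θ_B' = 90° − 55.24° = 34.76°.

θ_B' ≈ 34.76°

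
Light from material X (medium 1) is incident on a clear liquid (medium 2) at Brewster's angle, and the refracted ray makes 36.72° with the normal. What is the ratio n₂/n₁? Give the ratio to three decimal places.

n₂/n₁ ≈ 1.341

θ_B + θ_t = 90°, so θ_B = 90° − 36.72° = 53.28°.
Then n₂/n₁ = tan θ_B = tan 53.28° = 1.341.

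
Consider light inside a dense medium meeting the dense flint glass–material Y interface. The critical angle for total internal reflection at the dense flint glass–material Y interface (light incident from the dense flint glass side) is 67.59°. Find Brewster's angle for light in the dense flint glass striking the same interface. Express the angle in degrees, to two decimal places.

At the critical angle sin θ_c = n₂/n₁, giving n₂/n₁ = sin 67.59° = 0.9245.
Then tan θ_B = n₂/n₁ = 0.9245, so θ_B = arctan 0.9245 = 42.75°.

θ_B ≈ 42.75°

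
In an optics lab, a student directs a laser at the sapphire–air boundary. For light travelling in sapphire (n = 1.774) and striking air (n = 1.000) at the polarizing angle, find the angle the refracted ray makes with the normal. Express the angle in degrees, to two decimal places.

θ_t ≈ 60.59°

First find Brewster's angle: tan θ_B = 1.000/1.774 = 0.5637, giving θ_B = 29.41°.
Since θ_B + θ_t = 90° at Brewster incidence, θ_t = 90° − 29.41° = 60.59°.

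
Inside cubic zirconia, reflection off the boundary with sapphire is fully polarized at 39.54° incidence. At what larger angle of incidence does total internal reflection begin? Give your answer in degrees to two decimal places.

tan θ_B = n₂/n₁ = tan 39.54° = 0.8255.
Total internal reflection: sin θ_c = n₂/n₁ = 0.8255.
θ_c = arcsin(0.8255) = 55.64°.

θ_c ≈ 55.64°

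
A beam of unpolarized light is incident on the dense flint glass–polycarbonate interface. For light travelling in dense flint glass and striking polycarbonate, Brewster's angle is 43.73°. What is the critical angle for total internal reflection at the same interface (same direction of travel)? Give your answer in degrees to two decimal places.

n₂/n₁ = tan 43.73° = 0.9566; the critical angle satisfies sin θ_c = n₂/n₁.
θ_c = arcsin(0.9566) = 73.06°.

θ_c ≈ 73.06°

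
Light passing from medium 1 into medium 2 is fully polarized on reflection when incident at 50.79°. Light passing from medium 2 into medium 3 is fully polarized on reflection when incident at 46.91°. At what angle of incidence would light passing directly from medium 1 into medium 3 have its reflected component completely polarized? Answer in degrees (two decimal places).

n₂/n₁ = tan 50.79° = 1.2257 and n₃/n₂ = tan 46.91° = 1.0690.
So n₃/n₁ = (n₂/n₁)(n₃/n₂) = 1.2257 × 1.0690 = 1.3103.
θ_B(1→3) = arctan(1.3103) = 52.65°.

θ_B ≈ 52.65°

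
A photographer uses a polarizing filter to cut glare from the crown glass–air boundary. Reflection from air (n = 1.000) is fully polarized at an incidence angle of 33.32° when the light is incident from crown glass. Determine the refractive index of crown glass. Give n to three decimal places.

n ≈ 1.521

At Brewster's angle, tan θ_B = n₂/n₁ with n₁ on the incident side (crown glass) and n₂ on the transmitted side (air).
n₁ = n₂ / tan θ_B = 1.000 / tan 33.32° = 1.521.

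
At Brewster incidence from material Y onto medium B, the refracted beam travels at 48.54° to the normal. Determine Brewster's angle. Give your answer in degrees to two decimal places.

θ_B ≈ 41.46°

Since the reflected and refracted rays are at right angles at the polarizing angle, θ_B + θ_t = 90°.
So θ_B = 90° − θ_t = 90° − 48.54° = 41.46°.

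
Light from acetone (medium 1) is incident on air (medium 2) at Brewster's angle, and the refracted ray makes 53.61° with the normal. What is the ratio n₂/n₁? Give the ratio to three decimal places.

n₂/n₁ ≈ 0.737

At Brewster incidence θ_B = 90° − θ_t = 90° − 53.61° = 36.39°.
Then n₂/n₁ = tan θ_B = tan 36.39° = 0.737.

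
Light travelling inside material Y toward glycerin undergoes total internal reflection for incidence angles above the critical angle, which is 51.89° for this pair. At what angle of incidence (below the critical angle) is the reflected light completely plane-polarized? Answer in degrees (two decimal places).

θ_B ≈ 38.20°

sin θ_c = n₂/n₁, so n₂/n₁ = sin 51.89° = 0.7868.
Brewster: tan θ_B = n₂/n₁ = 0.7868.
θ_B = arctan(0.7868) = 38.20°.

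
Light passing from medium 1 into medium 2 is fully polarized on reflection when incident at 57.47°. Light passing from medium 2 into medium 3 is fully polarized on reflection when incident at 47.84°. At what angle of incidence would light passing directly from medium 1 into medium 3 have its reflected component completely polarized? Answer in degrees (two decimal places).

n₂/n₁ = tan 57.47° = 1.5679 and n₃/n₂ = tan 47.84° = 1.1044.
n₃/n₁ = 1.7316. Then tan θ_B(1→3) = n₃/n₁, so θ_B(1→3) = arctan(1.7316) = 59.99°.

θ_B ≈ 59.99°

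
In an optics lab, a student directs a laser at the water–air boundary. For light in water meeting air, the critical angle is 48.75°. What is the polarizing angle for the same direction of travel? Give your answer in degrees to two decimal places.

n₂/n₁ = sin θ_c = sin 48.75° = 0.7518.
tan θ_B equals the same ratio, so θ_B = arctan(0.7518) = 36.94°.

θ_B ≈ 36.94°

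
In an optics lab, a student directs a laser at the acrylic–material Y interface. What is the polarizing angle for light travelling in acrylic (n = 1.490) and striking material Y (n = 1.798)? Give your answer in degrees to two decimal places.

Here n₂/n₁ = 1.798/1.490 = 1.2067, and Brewster's law gives tan θ_B = n₂/n₁.
θ_B = arctan(1.2067) = 50.35°.

θ_B ≈ 50.35°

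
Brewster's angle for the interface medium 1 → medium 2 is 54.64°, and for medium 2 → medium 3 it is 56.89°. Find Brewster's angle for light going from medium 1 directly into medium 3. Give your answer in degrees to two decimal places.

Each Brewster angle gives a ratio: n₂/n₁ = tan 54.64° = 1.4092, n₃/n₂ = tan 56.89° = 1.5334.
Multiplying, n₃/n₁ = 1.4092 × 1.5334 = 2.1609, and θ_B(1→3) = arctan 2.1609 = 65.17°.

θ_B ≈ 65.17°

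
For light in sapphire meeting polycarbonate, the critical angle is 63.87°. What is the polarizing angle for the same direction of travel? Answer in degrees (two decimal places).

At the critical angle sin θ_c = n₂/n₁, giving n₂/n₁ = sin 63.87° = 0.8978.
Then tan θ_B = n₂/n₁ = 0.8978, so θ_B = arctan 0.8978 = 41.92°.

θ_B ≈ 41.92°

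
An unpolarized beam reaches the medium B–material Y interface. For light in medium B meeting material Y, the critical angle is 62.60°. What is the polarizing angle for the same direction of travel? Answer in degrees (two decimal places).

sin θ_c = n₂/n₁, so n₂/n₁ = sin 62.60° = 0.8878.
Brewster: tan θ_B = n₂/n₁ = 0.8878.
θ_B = arctan(0.8878) = 41.60°.

θ_B ≈ 41.60°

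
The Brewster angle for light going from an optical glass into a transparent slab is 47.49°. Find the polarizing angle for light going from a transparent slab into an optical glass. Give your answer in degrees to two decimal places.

θ_B' ≈ 42.51°

tan θ_B' = n₁/n₂ = 1/tan θ_B, so θ_B' = 90° − θ_B.
θ_B' = 90° − 47.49° = 42.51°.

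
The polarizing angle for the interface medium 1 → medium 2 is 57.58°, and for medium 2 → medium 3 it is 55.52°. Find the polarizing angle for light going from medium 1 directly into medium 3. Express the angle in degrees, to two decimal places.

θ_B ≈ 66.43°

n₂/n₁ = tan 57.58° = 1.5745 and n₃/n₂ = tan 55.52° = 1.4561.
So n₃/n₁ = (n₂/n₁)(n₃/n₂) = 1.5745 × 1.4561 = 2.2927.
θ_B(1→3) = arctan(2.2927) = 66.43°.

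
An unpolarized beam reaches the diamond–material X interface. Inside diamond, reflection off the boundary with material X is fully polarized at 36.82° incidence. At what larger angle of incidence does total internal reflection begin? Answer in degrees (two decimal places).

θ_c ≈ 48.47°

n₂/n₁ = tan 36.82° = 0.7486; the critical angle satisfies sin θ_c = n₂/n₁.
θ_c = arcsin(0.7486) = 48.47°.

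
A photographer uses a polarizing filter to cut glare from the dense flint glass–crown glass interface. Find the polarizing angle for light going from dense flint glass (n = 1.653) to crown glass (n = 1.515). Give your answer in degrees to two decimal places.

θ_B ≈ 42.51°

At Brewster's angle the reflected and refracted rays are perpendicular, which with Snell's law gives tan θ_B = n₂/n₁.
Brewster's condition: tan θ_B = n₂/n₁ = 1.515/1.653 = 0.9165. Taking the arctangent, θ_B = 42.51°.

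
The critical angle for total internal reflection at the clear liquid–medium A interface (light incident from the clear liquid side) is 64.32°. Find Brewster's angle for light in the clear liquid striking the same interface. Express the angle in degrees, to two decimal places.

θ_B ≈ 42.03°

sin θ_c = n₂/n₁, so n₂/n₁ = sin 64.32° = 0.9012.
Brewster: tan θ_B = n₂/n₁ = 0.9012.
θ_B = arctan(0.9012) = 42.03°.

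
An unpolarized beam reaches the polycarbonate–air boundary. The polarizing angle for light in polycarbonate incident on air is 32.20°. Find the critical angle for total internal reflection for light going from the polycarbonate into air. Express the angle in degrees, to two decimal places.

From Brewster, n₂/n₁ = tan θ_B = tan 32.20° = 0.6297.
Then sin θ_c = n₂/n₁ = 0.6297, so θ_c = arcsin 0.6297 = 39.03°.

θ_c ≈ 39.03°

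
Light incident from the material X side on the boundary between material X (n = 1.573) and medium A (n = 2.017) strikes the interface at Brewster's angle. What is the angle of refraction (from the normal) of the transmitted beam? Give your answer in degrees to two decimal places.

θ_t ≈ 37.95°

θ_B = arctan(n₂/n₁) = arctan(2.017/1.573) = 52.05°.
At Brewster's angle the reflected and refracted rays are perpendicular, so θ_t = 90° − θ_B = 90° − 52.05° = 37.95°.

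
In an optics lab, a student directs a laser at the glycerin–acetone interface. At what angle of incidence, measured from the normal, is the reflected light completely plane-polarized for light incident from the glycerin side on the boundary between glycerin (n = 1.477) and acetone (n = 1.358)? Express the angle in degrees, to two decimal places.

Here n₂/n₁ = 1.358/1.477 = 0.9194, and Brewster's law gives tan θ_B = n₂/n₁.
θ_B = arctan(0.9194) = 42.60°.

θ_B ≈ 42.60°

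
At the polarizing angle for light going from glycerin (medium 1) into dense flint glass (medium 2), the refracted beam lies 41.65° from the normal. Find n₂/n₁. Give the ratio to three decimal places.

At Brewster incidence θ_B = 90° − θ_t = 90° − 41.65° = 48.35°.
Then n₂/n₁ = tan θ_B = tan 48.35° = 1.124.

n₂/n₁ ≈ 1.124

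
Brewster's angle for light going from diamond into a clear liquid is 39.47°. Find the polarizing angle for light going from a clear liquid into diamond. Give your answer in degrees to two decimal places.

The two Brewster angles are complementary: θ_B' = 90° − θ_B = 90° − 39.47° = 50.53°.

θ_B' ≈ 50.53°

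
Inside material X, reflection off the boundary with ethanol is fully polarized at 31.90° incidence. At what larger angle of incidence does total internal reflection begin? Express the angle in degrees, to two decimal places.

θ_c ≈ 38.49°

tan θ_B = n₂/n₁ = tan 31.90° = 0.6224.
Total internal reflection: sin θ_c = n₂/n₁ = 0.6224.
θ_c = arcsin(0.6224) = 38.49°.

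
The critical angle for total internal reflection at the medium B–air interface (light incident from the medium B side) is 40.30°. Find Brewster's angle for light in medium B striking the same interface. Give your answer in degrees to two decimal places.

θ_B ≈ 32.89°

n₂/n₁ = sin θ_c = sin 40.30° = 0.6468.
tan θ_B equals the same ratio, so θ_B = arctan(0.6468) = 32.89°.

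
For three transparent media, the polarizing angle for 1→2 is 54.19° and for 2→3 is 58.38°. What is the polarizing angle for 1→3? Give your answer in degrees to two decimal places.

tan θ_B(1→2) = n₂/n₁ = tan 54.19° = 1.3860.
tan θ_B(2→3) = n₃/n₂ = tan 58.38° = 1.6242.
Multiplying, n₃/n₁ = 1.3860 × 1.6242 = 2.2512, and θ_B(1→3) = arctan 2.2512 = 66.05°.

θ_B ≈ 66.05°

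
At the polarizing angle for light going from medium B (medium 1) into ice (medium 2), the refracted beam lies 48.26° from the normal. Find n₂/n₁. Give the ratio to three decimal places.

n₂/n₁ ≈ 0.892

θ_B + θ_t = 90°, so θ_B = 90° − 48.26° = 41.74°.
Then n₂/n₁ = tan θ_B = tan 41.74° = 0.892.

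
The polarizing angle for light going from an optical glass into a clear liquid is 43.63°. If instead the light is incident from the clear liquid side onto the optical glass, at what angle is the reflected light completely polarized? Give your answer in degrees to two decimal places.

tan θ_B' = n₁/n₂ = 1/tan θ_B, so θ_B' = 90° − θ_B.
θ_B' = 90° − 43.63° = 46.37°.

θ_B' ≈ 46.37°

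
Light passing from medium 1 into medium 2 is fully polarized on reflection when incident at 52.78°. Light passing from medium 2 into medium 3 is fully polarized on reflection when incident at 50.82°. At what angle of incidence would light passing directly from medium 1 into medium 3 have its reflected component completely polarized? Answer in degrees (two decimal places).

θ_B ≈ 58.24°

n₂/n₁ = tan 52.78° = 1.3165 and n₃/n₂ = tan 50.82° = 1.2270.
Multiplying, n₃/n₁ = 1.3165 × 1.2270 = 1.6153, and θ_B(1→3) = arctan 1.6153 = 58.24°.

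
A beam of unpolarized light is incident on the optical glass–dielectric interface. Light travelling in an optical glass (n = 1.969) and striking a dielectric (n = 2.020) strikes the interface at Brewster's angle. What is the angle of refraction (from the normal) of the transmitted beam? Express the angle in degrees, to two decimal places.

θ_t ≈ 44.27°

tan θ_B = n₂/n₁ = 2.020/1.969 = 1.0259, so θ_B = 45.73°.
At Brewster's angle the reflected and refracted rays are perpendicular, so θ_t = 90° − θ_B = 90° − 45.73° = 44.27°.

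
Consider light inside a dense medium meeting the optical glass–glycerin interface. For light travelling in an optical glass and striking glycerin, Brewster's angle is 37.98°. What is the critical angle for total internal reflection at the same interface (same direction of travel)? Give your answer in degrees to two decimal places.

θ_c ≈ 51.33°

tan θ_B = n₂/n₁ = tan 37.98° = 0.7807.
Total internal reflection: sin θ_c = n₂/n₁ = 0.7807.
θ_c = arcsin(0.7807) = 51.33°.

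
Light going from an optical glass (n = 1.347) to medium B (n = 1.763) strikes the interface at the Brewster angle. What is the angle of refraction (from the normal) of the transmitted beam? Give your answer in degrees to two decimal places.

θ_t ≈ 37.38°

First find Brewster's angle: tan θ_B = 1.763/1.347 = 1.3088, giving θ_B = 52.62°.
At Brewster's angle the reflected and refracted rays are perpendicular, so θ_t = 90° − θ_B = 90° − 52.62° = 37.38°.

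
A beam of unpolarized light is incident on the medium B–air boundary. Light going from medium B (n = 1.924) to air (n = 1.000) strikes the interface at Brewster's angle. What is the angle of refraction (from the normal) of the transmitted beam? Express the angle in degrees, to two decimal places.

θ_B = arctan(n₂/n₁) = arctan(1.000/1.924) = 27.46°.
The refracted ray is perpendicular to the reflected ray, so θ_t = 90° − θ_B = 62.54°.

θ_t ≈ 62.54°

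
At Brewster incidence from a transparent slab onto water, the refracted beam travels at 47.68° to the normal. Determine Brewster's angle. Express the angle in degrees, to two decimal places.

θ_B ≈ 42.32°

Brewster's condition makes the reflected and refracted beams perpendicular: θ_B + θ_t = 90°.
θ_B = 90° − 47.68° = 42.32°.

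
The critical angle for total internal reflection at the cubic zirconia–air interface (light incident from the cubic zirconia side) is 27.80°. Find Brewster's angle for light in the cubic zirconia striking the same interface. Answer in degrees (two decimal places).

θ_B ≈ 25.00°

At the critical angle sin θ_c = n₂/n₁, giving n₂/n₁ = sin 27.80° = 0.4664.
Then tan θ_B = n₂/n₁ = 0.4664, so θ_B = arctan 0.4664 = 25.00°.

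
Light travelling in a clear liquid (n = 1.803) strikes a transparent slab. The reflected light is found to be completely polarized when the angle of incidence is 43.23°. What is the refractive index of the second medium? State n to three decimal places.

Brewster's law: tan θ_B = n₂/n₁ (light incident in a clear liquid, refracted into a transparent slab).
n₂ = n₁ tan θ_B = 1.803 × tan 43.23° = 1.695.

n ≈ 1.695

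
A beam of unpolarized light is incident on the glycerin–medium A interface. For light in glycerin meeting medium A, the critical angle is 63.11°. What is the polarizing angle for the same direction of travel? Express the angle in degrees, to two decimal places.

θ_B ≈ 41.73°

n₂/n₁ = sin θ_c = sin 63.11° = 0.8919.
tan θ_B equals the same ratio, so θ_B = arctan(0.8919) = 41.73°.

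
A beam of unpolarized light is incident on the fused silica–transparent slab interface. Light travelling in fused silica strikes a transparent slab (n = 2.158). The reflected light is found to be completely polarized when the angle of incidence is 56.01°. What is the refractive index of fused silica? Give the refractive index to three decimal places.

Brewster's law: tan θ_B = n₂/n₁ (light incident in fused silica, refracted into a transparent slab).
n₁ = n₂ / tan θ_B = 2.158 / tan 56.01° = 1.455.

n ≈ 1.455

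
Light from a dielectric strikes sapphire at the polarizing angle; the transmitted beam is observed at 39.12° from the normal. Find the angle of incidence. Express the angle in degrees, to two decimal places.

Brewster's condition makes the reflected and refracted beams perpendicular: θ_B + θ_t = 90°.
θ_B = 90° − 39.12° = 50.88°.

θ_B ≈ 50.88°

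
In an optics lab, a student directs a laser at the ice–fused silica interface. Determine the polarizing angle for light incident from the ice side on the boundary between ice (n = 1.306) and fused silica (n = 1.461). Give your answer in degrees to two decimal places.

θ_B ≈ 48.21°

Here n₂/n₁ = 1.461/1.306 = 1.1187, and Brewster's law gives tan θ_B = n₂/n₁.
So θ_B = arctan 1.1187 = 48.21°.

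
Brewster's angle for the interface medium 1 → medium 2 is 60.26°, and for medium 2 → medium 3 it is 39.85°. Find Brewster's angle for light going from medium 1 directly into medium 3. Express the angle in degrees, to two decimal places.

θ_B ≈ 55.61°

Each Brewster angle gives a ratio: n₂/n₁ = tan 60.26° = 1.7503, n₃/n₂ = tan 39.85° = 0.8346.
n₃/n₁ = 1.4609. Then tan θ_B(1→3) = n₃/n₁, so θ_B(1→3) = arctan(1.4609) = 55.61°.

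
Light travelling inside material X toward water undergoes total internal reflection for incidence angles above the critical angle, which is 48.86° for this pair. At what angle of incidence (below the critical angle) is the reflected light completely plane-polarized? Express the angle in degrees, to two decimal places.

n₂/n₁ = sin θ_c = sin 48.86° = 0.7531.
tan θ_B equals the same ratio, so θ_B = arctan(0.7531) = 36.98°.

θ_B ≈ 36.98°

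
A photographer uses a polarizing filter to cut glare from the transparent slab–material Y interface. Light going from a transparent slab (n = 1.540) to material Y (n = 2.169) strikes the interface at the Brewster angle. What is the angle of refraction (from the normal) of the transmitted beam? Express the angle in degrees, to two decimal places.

θ_B = arctan(n₂/n₁) = arctan(2.169/1.540) = 54.63°.
The refracted ray is perpendicular to the reflected ray, so θ_t = 90° − θ_B = 35.37°.

θ_t ≈ 35.37°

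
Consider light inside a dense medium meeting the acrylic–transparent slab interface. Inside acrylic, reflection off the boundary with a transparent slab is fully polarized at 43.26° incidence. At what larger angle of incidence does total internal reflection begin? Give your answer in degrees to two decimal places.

n₂/n₁ = tan 43.26° = 0.9410; the critical angle satisfies sin θ_c = n₂/n₁.
θ_c = arcsin(0.9410) = 70.23°.

θ_c ≈ 70.23°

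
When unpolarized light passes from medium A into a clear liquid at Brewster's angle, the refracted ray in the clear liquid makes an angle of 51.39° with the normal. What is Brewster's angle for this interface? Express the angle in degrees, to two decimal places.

At Brewster's angle the reflected and refracted rays are perpendicular, so θ_B + θ_t = 90°.
θ_B = 90° − 51.39° = 38.61°.

θ_B ≈ 38.61°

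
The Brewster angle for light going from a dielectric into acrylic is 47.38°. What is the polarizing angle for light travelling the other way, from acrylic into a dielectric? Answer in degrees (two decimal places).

θ_B' ≈ 42.62°

Reversing the direction swaps n₁ and n₂, so tan θ_B' = 1/tan θ_B and θ_B' = 90° − θ_B.
Hence θ_B' = 90° − 47.38° = 42.62°.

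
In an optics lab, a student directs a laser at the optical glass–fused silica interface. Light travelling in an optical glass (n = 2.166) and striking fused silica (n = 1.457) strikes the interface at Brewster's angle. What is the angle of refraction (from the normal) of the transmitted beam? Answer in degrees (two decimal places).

tan θ_B = n₂/n₁ = 1.457/2.166 = 0.6727, so θ_B = 33.93°.
The refracted ray is perpendicular to the reflected ray, so θ_t = 90° − θ_B = 56.07°.

θ_t ≈ 56.07°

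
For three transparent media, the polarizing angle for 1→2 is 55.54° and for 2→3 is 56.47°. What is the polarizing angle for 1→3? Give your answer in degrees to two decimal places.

Each Brewster angle gives a ratio: n₂/n₁ = tan 55.54° = 1.4572, n₃/n₂ = tan 56.47° = 1.5091.
n₃/n₁ = 2.1991. Then tan θ_B(1→3) = n₃/n₁, so θ_B(1→3) = arctan(2.1991) = 65.55°.

θ_B ≈ 65.55°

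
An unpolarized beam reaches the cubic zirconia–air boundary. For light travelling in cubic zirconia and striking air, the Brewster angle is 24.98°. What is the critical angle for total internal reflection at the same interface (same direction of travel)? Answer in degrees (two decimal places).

n₂/n₁ = tan 24.98° = 0.4659; the critical angle satisfies sin θ_c = n₂/n₁.
θ_c = arcsin(0.4659) = 27.77°.

θ_c ≈ 27.77°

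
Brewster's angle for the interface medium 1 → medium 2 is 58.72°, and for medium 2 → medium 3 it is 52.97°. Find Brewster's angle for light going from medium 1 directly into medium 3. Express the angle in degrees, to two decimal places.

θ_B ≈ 65.38°

n₂/n₁ = tan 58.72° = 1.6460 and n₃/n₂ = tan 52.97° = 1.3256.
So n₃/n₁ = (n₂/n₁)(n₃/n₂) = 1.6460 × 1.3256 = 2.1819.
θ_B(1→3) = arctan(2.1819) = 65.38°.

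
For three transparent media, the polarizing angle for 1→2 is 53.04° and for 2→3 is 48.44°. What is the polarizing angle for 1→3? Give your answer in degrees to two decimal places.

n₂/n₁ = tan 53.04° = 1.3290 and n₃/n₂ = tan 48.44° = 1.1279.
n₃/n₁ = 1.4990. Then tan θ_B(1→3) = n₃/n₁, so θ_B(1→3) = arctan(1.4990) = 56.29°.

θ_B ≈ 56.29°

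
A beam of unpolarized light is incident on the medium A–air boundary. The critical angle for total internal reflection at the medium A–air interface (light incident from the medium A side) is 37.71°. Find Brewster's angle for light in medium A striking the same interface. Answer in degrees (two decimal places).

n₂/n₁ = sin θ_c = sin 37.71° = 0.6117.
tan θ_B equals the same ratio, so θ_B = arctan(0.6117) = 31.45°.

θ_B ≈ 31.45°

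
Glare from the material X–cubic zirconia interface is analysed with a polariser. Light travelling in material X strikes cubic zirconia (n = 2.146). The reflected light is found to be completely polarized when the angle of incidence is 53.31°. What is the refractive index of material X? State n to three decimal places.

n ≈ 1.599

Brewster's law: tan θ_B = n₂/n₁ (light incident in material X, refracted into cubic zirconia).
n₁ = n₂ / tan θ_B = 2.146 / tan 53.31° = 1.599.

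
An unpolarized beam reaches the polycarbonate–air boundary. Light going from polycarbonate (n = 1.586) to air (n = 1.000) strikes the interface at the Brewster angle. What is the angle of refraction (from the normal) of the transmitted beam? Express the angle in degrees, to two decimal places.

θ_t ≈ 57.77°

First find Brewster's angle: tan θ_B = 1.000/1.586 = 0.6305, giving θ_B = 32.23°.
The refracted ray is perpendicular to the reflected ray, so θ_t = 90° − θ_B = 57.77°.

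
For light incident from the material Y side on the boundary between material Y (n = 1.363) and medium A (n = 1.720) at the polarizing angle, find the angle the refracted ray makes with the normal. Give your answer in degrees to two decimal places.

tan θ_B = n₂/n₁ = 1.720/1.363 = 1.2619, so θ_B = 51.61°.
The refracted ray is perpendicular to the reflected ray, so θ_t = 90° − θ_B = 38.39°.

θ_t ≈ 38.39°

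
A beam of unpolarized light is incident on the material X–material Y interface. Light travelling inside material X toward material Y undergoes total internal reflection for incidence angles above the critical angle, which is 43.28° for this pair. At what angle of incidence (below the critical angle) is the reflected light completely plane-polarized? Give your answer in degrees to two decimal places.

θ_B ≈ 34.43°

n₂/n₁ = sin θ_c = sin 43.28° = 0.6856.
tan θ_B equals the same ratio, so θ_B = arctan(0.6856) = 34.43°.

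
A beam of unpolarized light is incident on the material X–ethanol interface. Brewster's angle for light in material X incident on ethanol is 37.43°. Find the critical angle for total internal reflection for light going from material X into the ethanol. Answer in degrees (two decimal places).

From Brewster, n₂/n₁ = tan θ_B = tan 37.43° = 0.7654.
Then sin θ_c = n₂/n₁ = 0.7654, so θ_c = arcsin 0.7654 = 49.94°.

θ_c ≈ 49.94°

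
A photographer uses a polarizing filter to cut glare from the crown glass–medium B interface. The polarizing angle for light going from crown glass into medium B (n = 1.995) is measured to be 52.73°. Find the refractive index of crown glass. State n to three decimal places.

At the polarizing angle, tan θ_B = n₂/n₁ with n₁ on the incident side (crown glass) and n₂ on the transmitted side (medium B).
n₁ = n₂ / tan θ_B = 1.995 / tan 52.73° = 1.518.

n ≈ 1.518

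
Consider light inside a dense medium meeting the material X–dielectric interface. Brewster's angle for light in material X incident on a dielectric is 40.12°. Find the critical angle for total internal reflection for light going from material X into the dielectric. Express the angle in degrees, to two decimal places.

n₂/n₁ = tan 40.12° = 0.8427; the critical angle satisfies sin θ_c = n₂/n₁.
θ_c = arcsin(0.8427) = 57.42°.

θ_c ≈ 57.42°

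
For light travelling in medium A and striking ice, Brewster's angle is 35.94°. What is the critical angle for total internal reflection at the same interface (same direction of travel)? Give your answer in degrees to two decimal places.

tan θ_B = n₂/n₁ = tan 35.94° = 0.7249.
Total internal reflection: sin θ_c = n₂/n₁ = 0.7249.
θ_c = arcsin(0.7249) = 46.46°.

θ_c ≈ 46.46°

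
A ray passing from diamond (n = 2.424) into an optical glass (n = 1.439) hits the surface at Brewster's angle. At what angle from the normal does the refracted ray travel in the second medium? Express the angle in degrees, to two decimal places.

First find Brewster's angle: tan θ_B = 1.439/2.424 = 0.5936, giving θ_B = 30.70°.
At Brewster's angle the reflected and refracted rays are perpendicular, so θ_t = 90° − θ_B = 90° − 30.70° = 59.30°.

θ_t ≈ 59.30°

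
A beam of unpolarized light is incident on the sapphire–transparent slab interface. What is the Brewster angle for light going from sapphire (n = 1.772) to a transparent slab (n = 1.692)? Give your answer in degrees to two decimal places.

Here n₂/n₁ = 1.692/1.772 = 0.9549, and Brewster's law gives tan θ_B = n₂/n₁.
So θ_B = arctan 0.9549 = 43.68°.

θ_B ≈ 43.68°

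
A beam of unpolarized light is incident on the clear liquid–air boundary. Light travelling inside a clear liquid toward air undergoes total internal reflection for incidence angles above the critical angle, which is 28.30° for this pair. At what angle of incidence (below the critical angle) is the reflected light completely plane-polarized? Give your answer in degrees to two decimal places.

θ_B ≈ 25.37°

sin θ_c = n₂/n₁, so n₂/n₁ = sin 28.30° = 0.4741.
Brewster: tan θ_B = n₂/n₁ = 0.4741.
θ_B = arctan(0.4741) = 25.37°.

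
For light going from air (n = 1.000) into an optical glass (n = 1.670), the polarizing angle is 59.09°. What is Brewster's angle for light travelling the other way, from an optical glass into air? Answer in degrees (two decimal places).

θ_B' ≈ 30.91°

The two Brewster angles are complementary: θ_B' = 90° − θ_B = 90° − 59.09° = 30.91°.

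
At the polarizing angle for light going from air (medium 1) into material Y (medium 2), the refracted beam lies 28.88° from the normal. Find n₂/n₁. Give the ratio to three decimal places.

θ_B + θ_t = 90°, so θ_B = 90° − 28.88° = 61.12°.
Then n₂/n₁ = tan θ_B = tan 61.12° = 1.813.

n₂/n₁ ≈ 1.813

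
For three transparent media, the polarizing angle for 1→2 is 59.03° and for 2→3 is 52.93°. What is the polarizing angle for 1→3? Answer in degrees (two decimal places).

tan θ_B(1→2) = n₂/n₁ = tan 59.03° = 1.6663.
tan θ_B(2→3) = n₃/n₂ = tan 52.93° = 1.3237.
Multiplying, n₃/n₁ = 1.6663 × 1.3237 = 2.2056, and θ_B(1→3) = arctan 2.2056 = 65.61°.

θ_B ≈ 65.61°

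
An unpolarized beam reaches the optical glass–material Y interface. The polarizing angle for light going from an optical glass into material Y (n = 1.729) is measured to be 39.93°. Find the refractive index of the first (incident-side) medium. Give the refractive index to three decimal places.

At the polarizing angle, tan θ_B = n₂/n₁ with n₁ on the incident side (an optical glass) and n₂ on the transmitted side (material Y).
n₁ = n₂ / tan θ_B = 1.729 / tan 39.93° = 2.066.

n ≈ 2.066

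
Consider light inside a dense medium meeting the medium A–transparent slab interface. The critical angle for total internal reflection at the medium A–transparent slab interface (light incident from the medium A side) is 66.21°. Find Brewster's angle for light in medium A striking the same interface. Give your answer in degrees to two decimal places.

θ_B ≈ 42.46°

At the critical angle sin θ_c = n₂/n₁, giving n₂/n₁ = sin 66.21° = 0.9150.
Then tan θ_B = n₂/n₁ = 0.9150, so θ_B = arctan 0.9150 = 42.46°.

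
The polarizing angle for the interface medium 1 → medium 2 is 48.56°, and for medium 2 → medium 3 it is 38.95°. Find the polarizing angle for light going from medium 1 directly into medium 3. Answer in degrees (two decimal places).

θ_B ≈ 42.48°

Each Brewster angle gives a ratio: n₂/n₁ = tan 48.56° = 1.1327, n₃/n₂ = tan 38.95° = 0.8083.
Multiplying, n₃/n₁ = 1.1327 × 0.8083 = 0.9156, and θ_B(1→3) = arctan 0.9156 = 42.48°.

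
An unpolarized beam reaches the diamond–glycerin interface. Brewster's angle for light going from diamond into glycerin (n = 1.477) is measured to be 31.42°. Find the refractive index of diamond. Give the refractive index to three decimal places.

n ≈ 2.418

Brewster's law: tan θ_B = n₂/n₁ (light incident in diamond, refracted into glycerin).
n₁ = n₂ / tan θ_B = 1.477 / tan 31.42° = 2.418.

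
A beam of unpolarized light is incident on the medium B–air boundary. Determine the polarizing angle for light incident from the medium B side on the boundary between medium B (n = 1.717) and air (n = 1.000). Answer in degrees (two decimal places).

Here n₂/n₁ = 1.000/1.717 = 0.5824, and Brewster's law gives tan θ_B = n₂/n₁. Taking the arctangent, θ_B = 30.22°.

θ_B ≈ 30.22°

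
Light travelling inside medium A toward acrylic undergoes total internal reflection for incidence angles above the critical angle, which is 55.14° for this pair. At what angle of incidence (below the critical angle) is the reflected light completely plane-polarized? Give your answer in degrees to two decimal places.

sin θ_c = n₂/n₁, so n₂/n₁ = sin 55.14° = 0.8206.
Brewster: tan θ_B = n₂/n₁ = 0.8206.
θ_B = arctan(0.8206) = 39.37°.

θ_B ≈ 39.37°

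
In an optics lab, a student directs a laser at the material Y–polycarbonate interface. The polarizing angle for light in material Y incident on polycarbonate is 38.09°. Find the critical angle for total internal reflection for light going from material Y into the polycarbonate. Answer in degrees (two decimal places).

θ_c ≈ 51.61°

tan θ_B = n₂/n₁ = tan 38.09° = 0.7838.
Total internal reflection: sin θ_c = n₂/n₁ = 0.7838.
θ_c = arcsin(0.7838) = 51.61°.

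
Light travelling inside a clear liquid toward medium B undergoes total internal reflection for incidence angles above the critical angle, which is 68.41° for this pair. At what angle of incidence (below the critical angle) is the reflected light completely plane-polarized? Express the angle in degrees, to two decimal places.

sin θ_c = n₂/n₁, so n₂/n₁ = sin 68.41° = 0.9298.
Brewster: tan θ_B = n₂/n₁ = 0.9298.
θ_B = arctan(0.9298) = 42.92°.

θ_B ≈ 42.92°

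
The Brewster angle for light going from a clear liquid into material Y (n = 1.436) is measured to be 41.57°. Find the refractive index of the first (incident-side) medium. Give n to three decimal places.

n ≈ 1.619

At the Brewster angle, tan θ_B = n₂/n₁ with n₁ on the incident side (a clear liquid) and n₂ on the transmitted side (material Y).
n₁ = n₂ / tan θ_B = 1.436 / tan 41.57° = 1.619.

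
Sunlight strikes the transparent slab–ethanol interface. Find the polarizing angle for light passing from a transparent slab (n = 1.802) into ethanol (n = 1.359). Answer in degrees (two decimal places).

tan θ_B = n₂/n₁ = 1.359/1.802 = 0.7542.
θ_B = arctan(0.7542) = 37.02°.

θ_B ≈ 37.02°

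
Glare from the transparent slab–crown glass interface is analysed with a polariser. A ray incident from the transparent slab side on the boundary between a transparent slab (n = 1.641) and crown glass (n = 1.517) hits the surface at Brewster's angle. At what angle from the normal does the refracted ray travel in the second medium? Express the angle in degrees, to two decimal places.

θ_t ≈ 47.25°

tan θ_B = n₂/n₁ = 1.517/1.641 = 0.9244, so θ_B = 42.75°.
Since θ_B + θ_t = 90° at Brewster incidence, θ_t = 90° − 42.75° = 47.25°.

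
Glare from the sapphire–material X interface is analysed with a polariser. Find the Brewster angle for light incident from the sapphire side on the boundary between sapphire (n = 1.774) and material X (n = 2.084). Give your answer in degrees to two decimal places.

At Brewster's angle the reflected and refracted rays are perpendicular, which with Snell's law gives tan θ_B = n₂/n₁.
Brewster's condition: tan θ_B = n₂/n₁ = 2.084/1.774 = 1.1747.
So θ_B = arctan 1.1747 = 49.59°.

θ_B ≈ 49.59°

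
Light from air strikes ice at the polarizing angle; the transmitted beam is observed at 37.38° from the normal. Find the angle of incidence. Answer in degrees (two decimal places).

θ_B ≈ 52.62°

Brewster's condition makes the reflected and refracted beams perpendicular: θ_B + θ_t = 90°.
So θ_B = 90° − θ_t = 90° − 37.38° = 52.62°.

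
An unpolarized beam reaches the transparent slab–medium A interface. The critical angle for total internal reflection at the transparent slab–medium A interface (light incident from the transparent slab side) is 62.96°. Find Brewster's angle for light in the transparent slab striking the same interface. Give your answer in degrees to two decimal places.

sin θ_c = n₂/n₁, so n₂/n₁ = sin 62.96° = 0.8907.
Brewster: tan θ_B = n₂/n₁ = 0.8907.
θ_B = arctan(0.8907) = 41.69°.

θ_B ≈ 41.69°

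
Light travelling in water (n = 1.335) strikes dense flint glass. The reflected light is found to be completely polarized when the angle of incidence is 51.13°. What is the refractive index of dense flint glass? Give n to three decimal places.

Brewster's law: tan θ_B = n₂/n₁ (light incident in water, refracted into dense flint glass).
n₂ = n₁ tan θ_B = 1.335 × tan 51.13° = 1.656.

n ≈ 1.656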